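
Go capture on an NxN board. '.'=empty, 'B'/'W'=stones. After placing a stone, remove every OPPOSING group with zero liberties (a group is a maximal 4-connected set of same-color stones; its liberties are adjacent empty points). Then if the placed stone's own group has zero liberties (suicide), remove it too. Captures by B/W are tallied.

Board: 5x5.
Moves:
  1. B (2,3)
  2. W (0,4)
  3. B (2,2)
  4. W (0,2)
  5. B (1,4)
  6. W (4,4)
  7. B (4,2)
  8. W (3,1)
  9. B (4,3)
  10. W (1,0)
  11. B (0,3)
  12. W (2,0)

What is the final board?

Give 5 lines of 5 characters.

Move 1: B@(2,3) -> caps B=0 W=0
Move 2: W@(0,4) -> caps B=0 W=0
Move 3: B@(2,2) -> caps B=0 W=0
Move 4: W@(0,2) -> caps B=0 W=0
Move 5: B@(1,4) -> caps B=0 W=0
Move 6: W@(4,4) -> caps B=0 W=0
Move 7: B@(4,2) -> caps B=0 W=0
Move 8: W@(3,1) -> caps B=0 W=0
Move 9: B@(4,3) -> caps B=0 W=0
Move 10: W@(1,0) -> caps B=0 W=0
Move 11: B@(0,3) -> caps B=1 W=0
Move 12: W@(2,0) -> caps B=1 W=0

Answer: ..WB.
W...B
W.BB.
.W...
..BBW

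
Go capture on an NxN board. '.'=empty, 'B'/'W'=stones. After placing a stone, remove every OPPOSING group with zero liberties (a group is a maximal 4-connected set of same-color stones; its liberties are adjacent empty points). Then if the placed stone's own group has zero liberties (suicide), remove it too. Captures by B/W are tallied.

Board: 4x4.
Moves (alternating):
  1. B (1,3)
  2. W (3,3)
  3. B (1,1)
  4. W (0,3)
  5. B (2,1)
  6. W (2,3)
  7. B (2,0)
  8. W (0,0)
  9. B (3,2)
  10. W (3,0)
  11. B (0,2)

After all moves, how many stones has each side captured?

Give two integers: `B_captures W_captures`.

Answer: 1 0

Derivation:
Move 1: B@(1,3) -> caps B=0 W=0
Move 2: W@(3,3) -> caps B=0 W=0
Move 3: B@(1,1) -> caps B=0 W=0
Move 4: W@(0,3) -> caps B=0 W=0
Move 5: B@(2,1) -> caps B=0 W=0
Move 6: W@(2,3) -> caps B=0 W=0
Move 7: B@(2,0) -> caps B=0 W=0
Move 8: W@(0,0) -> caps B=0 W=0
Move 9: B@(3,2) -> caps B=0 W=0
Move 10: W@(3,0) -> caps B=0 W=0
Move 11: B@(0,2) -> caps B=1 W=0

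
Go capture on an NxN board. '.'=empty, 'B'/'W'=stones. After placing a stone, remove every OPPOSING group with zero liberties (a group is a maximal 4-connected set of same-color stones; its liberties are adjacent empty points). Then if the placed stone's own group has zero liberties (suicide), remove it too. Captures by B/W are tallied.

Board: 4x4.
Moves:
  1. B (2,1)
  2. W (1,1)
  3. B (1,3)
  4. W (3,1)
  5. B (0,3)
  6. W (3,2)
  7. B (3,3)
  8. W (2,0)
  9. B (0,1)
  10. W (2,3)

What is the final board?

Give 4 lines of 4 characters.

Move 1: B@(2,1) -> caps B=0 W=0
Move 2: W@(1,1) -> caps B=0 W=0
Move 3: B@(1,3) -> caps B=0 W=0
Move 4: W@(3,1) -> caps B=0 W=0
Move 5: B@(0,3) -> caps B=0 W=0
Move 6: W@(3,2) -> caps B=0 W=0
Move 7: B@(3,3) -> caps B=0 W=0
Move 8: W@(2,0) -> caps B=0 W=0
Move 9: B@(0,1) -> caps B=0 W=0
Move 10: W@(2,3) -> caps B=0 W=1

Answer: .B.B
.W.B
WB.W
.WW.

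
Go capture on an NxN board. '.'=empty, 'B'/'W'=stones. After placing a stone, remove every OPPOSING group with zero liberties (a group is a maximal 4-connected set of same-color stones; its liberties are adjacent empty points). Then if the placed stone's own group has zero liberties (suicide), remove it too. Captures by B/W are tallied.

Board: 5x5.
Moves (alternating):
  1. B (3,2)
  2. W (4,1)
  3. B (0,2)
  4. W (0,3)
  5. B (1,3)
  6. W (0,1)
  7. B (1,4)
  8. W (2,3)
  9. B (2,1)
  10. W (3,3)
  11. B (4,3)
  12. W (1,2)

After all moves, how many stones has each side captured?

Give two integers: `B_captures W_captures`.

Answer: 0 1

Derivation:
Move 1: B@(3,2) -> caps B=0 W=0
Move 2: W@(4,1) -> caps B=0 W=0
Move 3: B@(0,2) -> caps B=0 W=0
Move 4: W@(0,3) -> caps B=0 W=0
Move 5: B@(1,3) -> caps B=0 W=0
Move 6: W@(0,1) -> caps B=0 W=0
Move 7: B@(1,4) -> caps B=0 W=0
Move 8: W@(2,3) -> caps B=0 W=0
Move 9: B@(2,1) -> caps B=0 W=0
Move 10: W@(3,3) -> caps B=0 W=0
Move 11: B@(4,3) -> caps B=0 W=0
Move 12: W@(1,2) -> caps B=0 W=1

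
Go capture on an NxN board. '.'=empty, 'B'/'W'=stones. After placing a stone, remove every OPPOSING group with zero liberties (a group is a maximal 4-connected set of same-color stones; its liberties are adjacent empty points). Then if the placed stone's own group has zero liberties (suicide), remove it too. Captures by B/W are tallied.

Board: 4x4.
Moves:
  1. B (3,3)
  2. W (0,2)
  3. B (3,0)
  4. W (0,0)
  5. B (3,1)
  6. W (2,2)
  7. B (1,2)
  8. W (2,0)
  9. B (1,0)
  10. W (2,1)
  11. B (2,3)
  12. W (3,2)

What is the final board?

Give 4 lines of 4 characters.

Move 1: B@(3,3) -> caps B=0 W=0
Move 2: W@(0,2) -> caps B=0 W=0
Move 3: B@(3,0) -> caps B=0 W=0
Move 4: W@(0,0) -> caps B=0 W=0
Move 5: B@(3,1) -> caps B=0 W=0
Move 6: W@(2,2) -> caps B=0 W=0
Move 7: B@(1,2) -> caps B=0 W=0
Move 8: W@(2,0) -> caps B=0 W=0
Move 9: B@(1,0) -> caps B=0 W=0
Move 10: W@(2,1) -> caps B=0 W=0
Move 11: B@(2,3) -> caps B=0 W=0
Move 12: W@(3,2) -> caps B=0 W=2

Answer: W.W.
B.B.
WWWB
..WB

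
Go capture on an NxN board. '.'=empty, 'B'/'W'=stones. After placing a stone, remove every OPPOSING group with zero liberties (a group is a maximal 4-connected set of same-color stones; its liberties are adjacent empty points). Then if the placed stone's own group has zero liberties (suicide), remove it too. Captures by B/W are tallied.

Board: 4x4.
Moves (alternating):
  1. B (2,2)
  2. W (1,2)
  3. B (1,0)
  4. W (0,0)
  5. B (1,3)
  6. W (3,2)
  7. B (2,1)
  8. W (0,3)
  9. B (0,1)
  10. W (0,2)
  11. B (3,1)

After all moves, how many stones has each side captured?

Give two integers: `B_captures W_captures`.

Move 1: B@(2,2) -> caps B=0 W=0
Move 2: W@(1,2) -> caps B=0 W=0
Move 3: B@(1,0) -> caps B=0 W=0
Move 4: W@(0,0) -> caps B=0 W=0
Move 5: B@(1,3) -> caps B=0 W=0
Move 6: W@(3,2) -> caps B=0 W=0
Move 7: B@(2,1) -> caps B=0 W=0
Move 8: W@(0,3) -> caps B=0 W=0
Move 9: B@(0,1) -> caps B=1 W=0
Move 10: W@(0,2) -> caps B=1 W=0
Move 11: B@(3,1) -> caps B=1 W=0

Answer: 1 0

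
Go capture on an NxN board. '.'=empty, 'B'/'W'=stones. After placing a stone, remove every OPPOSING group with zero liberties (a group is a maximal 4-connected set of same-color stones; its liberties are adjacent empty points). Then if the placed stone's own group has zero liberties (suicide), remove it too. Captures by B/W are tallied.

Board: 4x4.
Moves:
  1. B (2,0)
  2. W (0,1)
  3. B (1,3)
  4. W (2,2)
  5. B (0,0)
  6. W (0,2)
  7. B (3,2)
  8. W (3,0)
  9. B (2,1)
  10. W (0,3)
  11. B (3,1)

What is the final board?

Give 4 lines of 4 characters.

Move 1: B@(2,0) -> caps B=0 W=0
Move 2: W@(0,1) -> caps B=0 W=0
Move 3: B@(1,3) -> caps B=0 W=0
Move 4: W@(2,2) -> caps B=0 W=0
Move 5: B@(0,0) -> caps B=0 W=0
Move 6: W@(0,2) -> caps B=0 W=0
Move 7: B@(3,2) -> caps B=0 W=0
Move 8: W@(3,0) -> caps B=0 W=0
Move 9: B@(2,1) -> caps B=0 W=0
Move 10: W@(0,3) -> caps B=0 W=0
Move 11: B@(3,1) -> caps B=1 W=0

Answer: BWWW
...B
BBW.
.BB.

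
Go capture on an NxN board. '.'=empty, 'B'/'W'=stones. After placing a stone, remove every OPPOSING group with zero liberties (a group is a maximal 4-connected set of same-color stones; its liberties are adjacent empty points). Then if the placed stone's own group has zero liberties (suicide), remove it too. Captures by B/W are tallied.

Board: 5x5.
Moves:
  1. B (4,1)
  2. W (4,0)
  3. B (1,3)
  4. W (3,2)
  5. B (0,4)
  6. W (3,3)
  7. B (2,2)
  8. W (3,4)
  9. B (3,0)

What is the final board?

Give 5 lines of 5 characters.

Answer: ....B
...B.
..B..
B.WWW
.B...

Derivation:
Move 1: B@(4,1) -> caps B=0 W=0
Move 2: W@(4,0) -> caps B=0 W=0
Move 3: B@(1,3) -> caps B=0 W=0
Move 4: W@(3,2) -> caps B=0 W=0
Move 5: B@(0,4) -> caps B=0 W=0
Move 6: W@(3,3) -> caps B=0 W=0
Move 7: B@(2,2) -> caps B=0 W=0
Move 8: W@(3,4) -> caps B=0 W=0
Move 9: B@(3,0) -> caps B=1 W=0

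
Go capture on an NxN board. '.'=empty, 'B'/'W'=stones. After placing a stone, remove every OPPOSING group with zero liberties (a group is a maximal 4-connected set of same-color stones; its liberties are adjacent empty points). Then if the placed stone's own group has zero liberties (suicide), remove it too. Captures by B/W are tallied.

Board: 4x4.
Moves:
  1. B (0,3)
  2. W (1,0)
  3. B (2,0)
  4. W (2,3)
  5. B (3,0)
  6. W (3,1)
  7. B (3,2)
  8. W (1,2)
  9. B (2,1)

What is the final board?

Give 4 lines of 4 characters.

Move 1: B@(0,3) -> caps B=0 W=0
Move 2: W@(1,0) -> caps B=0 W=0
Move 3: B@(2,0) -> caps B=0 W=0
Move 4: W@(2,3) -> caps B=0 W=0
Move 5: B@(3,0) -> caps B=0 W=0
Move 6: W@(3,1) -> caps B=0 W=0
Move 7: B@(3,2) -> caps B=0 W=0
Move 8: W@(1,2) -> caps B=0 W=0
Move 9: B@(2,1) -> caps B=1 W=0

Answer: ...B
W.W.
BB.W
B.B.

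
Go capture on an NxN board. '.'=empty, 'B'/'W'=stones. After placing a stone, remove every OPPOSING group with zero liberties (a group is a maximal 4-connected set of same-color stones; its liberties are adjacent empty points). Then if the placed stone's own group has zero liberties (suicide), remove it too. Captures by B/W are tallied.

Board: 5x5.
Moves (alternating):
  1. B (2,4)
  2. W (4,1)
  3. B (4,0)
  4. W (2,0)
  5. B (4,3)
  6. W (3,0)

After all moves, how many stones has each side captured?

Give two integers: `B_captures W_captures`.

Move 1: B@(2,4) -> caps B=0 W=0
Move 2: W@(4,1) -> caps B=0 W=0
Move 3: B@(4,0) -> caps B=0 W=0
Move 4: W@(2,0) -> caps B=0 W=0
Move 5: B@(4,3) -> caps B=0 W=0
Move 6: W@(3,0) -> caps B=0 W=1

Answer: 0 1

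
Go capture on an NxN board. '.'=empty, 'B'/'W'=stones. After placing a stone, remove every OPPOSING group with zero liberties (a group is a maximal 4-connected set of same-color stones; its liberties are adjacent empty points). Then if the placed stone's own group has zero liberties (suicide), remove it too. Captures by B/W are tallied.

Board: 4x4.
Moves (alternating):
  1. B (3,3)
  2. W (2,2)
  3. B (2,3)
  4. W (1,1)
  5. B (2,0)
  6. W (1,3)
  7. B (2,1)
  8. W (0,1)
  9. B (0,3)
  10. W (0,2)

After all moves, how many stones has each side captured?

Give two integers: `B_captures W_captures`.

Answer: 0 1

Derivation:
Move 1: B@(3,3) -> caps B=0 W=0
Move 2: W@(2,2) -> caps B=0 W=0
Move 3: B@(2,3) -> caps B=0 W=0
Move 4: W@(1,1) -> caps B=0 W=0
Move 5: B@(2,0) -> caps B=0 W=0
Move 6: W@(1,3) -> caps B=0 W=0
Move 7: B@(2,1) -> caps B=0 W=0
Move 8: W@(0,1) -> caps B=0 W=0
Move 9: B@(0,3) -> caps B=0 W=0
Move 10: W@(0,2) -> caps B=0 W=1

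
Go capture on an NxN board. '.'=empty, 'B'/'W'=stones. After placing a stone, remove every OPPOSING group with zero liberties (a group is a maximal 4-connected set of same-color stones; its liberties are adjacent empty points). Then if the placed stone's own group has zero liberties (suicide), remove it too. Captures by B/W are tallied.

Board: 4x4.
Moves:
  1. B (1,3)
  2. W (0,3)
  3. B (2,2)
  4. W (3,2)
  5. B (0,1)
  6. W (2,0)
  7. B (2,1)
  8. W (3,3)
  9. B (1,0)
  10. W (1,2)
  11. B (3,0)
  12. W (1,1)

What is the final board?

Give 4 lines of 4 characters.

Answer: .B.W
BWWB
.BB.
B.WW

Derivation:
Move 1: B@(1,3) -> caps B=0 W=0
Move 2: W@(0,3) -> caps B=0 W=0
Move 3: B@(2,2) -> caps B=0 W=0
Move 4: W@(3,2) -> caps B=0 W=0
Move 5: B@(0,1) -> caps B=0 W=0
Move 6: W@(2,0) -> caps B=0 W=0
Move 7: B@(2,1) -> caps B=0 W=0
Move 8: W@(3,3) -> caps B=0 W=0
Move 9: B@(1,0) -> caps B=0 W=0
Move 10: W@(1,2) -> caps B=0 W=0
Move 11: B@(3,0) -> caps B=1 W=0
Move 12: W@(1,1) -> caps B=1 W=0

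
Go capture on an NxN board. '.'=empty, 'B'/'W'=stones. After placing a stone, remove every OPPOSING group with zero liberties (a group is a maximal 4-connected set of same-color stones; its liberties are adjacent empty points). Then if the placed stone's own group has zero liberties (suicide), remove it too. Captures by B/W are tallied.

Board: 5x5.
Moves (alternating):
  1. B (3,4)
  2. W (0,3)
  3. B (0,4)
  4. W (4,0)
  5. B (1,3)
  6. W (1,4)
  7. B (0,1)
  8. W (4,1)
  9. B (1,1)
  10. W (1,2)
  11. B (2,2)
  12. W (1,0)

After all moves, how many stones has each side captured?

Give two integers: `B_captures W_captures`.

Answer: 0 1

Derivation:
Move 1: B@(3,4) -> caps B=0 W=0
Move 2: W@(0,3) -> caps B=0 W=0
Move 3: B@(0,4) -> caps B=0 W=0
Move 4: W@(4,0) -> caps B=0 W=0
Move 5: B@(1,3) -> caps B=0 W=0
Move 6: W@(1,4) -> caps B=0 W=1
Move 7: B@(0,1) -> caps B=0 W=1
Move 8: W@(4,1) -> caps B=0 W=1
Move 9: B@(1,1) -> caps B=0 W=1
Move 10: W@(1,2) -> caps B=0 W=1
Move 11: B@(2,2) -> caps B=0 W=1
Move 12: W@(1,0) -> caps B=0 W=1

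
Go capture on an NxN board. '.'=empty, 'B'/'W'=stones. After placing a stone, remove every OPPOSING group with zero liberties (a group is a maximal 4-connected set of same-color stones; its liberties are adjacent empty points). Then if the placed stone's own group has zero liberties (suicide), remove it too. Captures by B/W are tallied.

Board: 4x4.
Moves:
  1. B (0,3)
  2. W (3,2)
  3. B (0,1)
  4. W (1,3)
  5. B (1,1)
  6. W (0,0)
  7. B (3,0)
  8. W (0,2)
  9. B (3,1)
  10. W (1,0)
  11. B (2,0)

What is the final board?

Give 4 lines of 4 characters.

Move 1: B@(0,3) -> caps B=0 W=0
Move 2: W@(3,2) -> caps B=0 W=0
Move 3: B@(0,1) -> caps B=0 W=0
Move 4: W@(1,3) -> caps B=0 W=0
Move 5: B@(1,1) -> caps B=0 W=0
Move 6: W@(0,0) -> caps B=0 W=0
Move 7: B@(3,0) -> caps B=0 W=0
Move 8: W@(0,2) -> caps B=0 W=1
Move 9: B@(3,1) -> caps B=0 W=1
Move 10: W@(1,0) -> caps B=0 W=1
Move 11: B@(2,0) -> caps B=2 W=1

Answer: .BW.
.B.W
B...
BBW.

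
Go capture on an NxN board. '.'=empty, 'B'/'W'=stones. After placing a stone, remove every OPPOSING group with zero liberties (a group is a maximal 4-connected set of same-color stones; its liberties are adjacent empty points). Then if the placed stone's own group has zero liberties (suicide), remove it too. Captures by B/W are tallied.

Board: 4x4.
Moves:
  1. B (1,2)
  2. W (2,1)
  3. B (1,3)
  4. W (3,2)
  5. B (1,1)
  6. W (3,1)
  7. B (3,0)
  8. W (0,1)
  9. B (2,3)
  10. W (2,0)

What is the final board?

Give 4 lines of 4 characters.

Answer: .W..
.BBB
WW.B
.WW.

Derivation:
Move 1: B@(1,2) -> caps B=0 W=0
Move 2: W@(2,1) -> caps B=0 W=0
Move 3: B@(1,3) -> caps B=0 W=0
Move 4: W@(3,2) -> caps B=0 W=0
Move 5: B@(1,1) -> caps B=0 W=0
Move 6: W@(3,1) -> caps B=0 W=0
Move 7: B@(3,0) -> caps B=0 W=0
Move 8: W@(0,1) -> caps B=0 W=0
Move 9: B@(2,3) -> caps B=0 W=0
Move 10: W@(2,0) -> caps B=0 W=1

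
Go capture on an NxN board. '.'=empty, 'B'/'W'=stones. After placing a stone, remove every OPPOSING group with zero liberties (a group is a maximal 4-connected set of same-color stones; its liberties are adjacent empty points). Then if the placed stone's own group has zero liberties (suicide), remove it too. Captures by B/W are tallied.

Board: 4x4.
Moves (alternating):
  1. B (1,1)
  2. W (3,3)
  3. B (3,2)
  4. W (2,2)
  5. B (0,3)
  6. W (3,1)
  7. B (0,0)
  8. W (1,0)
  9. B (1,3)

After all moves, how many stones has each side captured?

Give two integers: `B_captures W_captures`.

Move 1: B@(1,1) -> caps B=0 W=0
Move 2: W@(3,3) -> caps B=0 W=0
Move 3: B@(3,2) -> caps B=0 W=0
Move 4: W@(2,2) -> caps B=0 W=0
Move 5: B@(0,3) -> caps B=0 W=0
Move 6: W@(3,1) -> caps B=0 W=1
Move 7: B@(0,0) -> caps B=0 W=1
Move 8: W@(1,0) -> caps B=0 W=1
Move 9: B@(1,3) -> caps B=0 W=1

Answer: 0 1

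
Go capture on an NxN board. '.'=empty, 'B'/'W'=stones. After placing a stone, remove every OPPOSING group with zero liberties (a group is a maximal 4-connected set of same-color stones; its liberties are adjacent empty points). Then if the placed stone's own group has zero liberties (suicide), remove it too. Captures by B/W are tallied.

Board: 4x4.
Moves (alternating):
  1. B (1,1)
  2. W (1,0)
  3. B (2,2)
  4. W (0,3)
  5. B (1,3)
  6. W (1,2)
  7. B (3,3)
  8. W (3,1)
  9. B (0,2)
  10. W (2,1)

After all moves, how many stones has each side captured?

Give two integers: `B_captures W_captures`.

Answer: 2 0

Derivation:
Move 1: B@(1,1) -> caps B=0 W=0
Move 2: W@(1,0) -> caps B=0 W=0
Move 3: B@(2,2) -> caps B=0 W=0
Move 4: W@(0,3) -> caps B=0 W=0
Move 5: B@(1,3) -> caps B=0 W=0
Move 6: W@(1,2) -> caps B=0 W=0
Move 7: B@(3,3) -> caps B=0 W=0
Move 8: W@(3,1) -> caps B=0 W=0
Move 9: B@(0,2) -> caps B=2 W=0
Move 10: W@(2,1) -> caps B=2 W=0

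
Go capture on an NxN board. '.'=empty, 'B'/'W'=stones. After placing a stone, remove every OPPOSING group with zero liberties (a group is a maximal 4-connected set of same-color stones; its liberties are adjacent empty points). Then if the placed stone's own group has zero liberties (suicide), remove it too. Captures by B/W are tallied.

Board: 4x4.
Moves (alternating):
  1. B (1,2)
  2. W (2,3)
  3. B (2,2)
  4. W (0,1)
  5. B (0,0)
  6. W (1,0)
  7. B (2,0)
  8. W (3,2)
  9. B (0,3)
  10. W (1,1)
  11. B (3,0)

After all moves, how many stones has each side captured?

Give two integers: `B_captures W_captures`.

Move 1: B@(1,2) -> caps B=0 W=0
Move 2: W@(2,3) -> caps B=0 W=0
Move 3: B@(2,2) -> caps B=0 W=0
Move 4: W@(0,1) -> caps B=0 W=0
Move 5: B@(0,0) -> caps B=0 W=0
Move 6: W@(1,0) -> caps B=0 W=1
Move 7: B@(2,0) -> caps B=0 W=1
Move 8: W@(3,2) -> caps B=0 W=1
Move 9: B@(0,3) -> caps B=0 W=1
Move 10: W@(1,1) -> caps B=0 W=1
Move 11: B@(3,0) -> caps B=0 W=1

Answer: 0 1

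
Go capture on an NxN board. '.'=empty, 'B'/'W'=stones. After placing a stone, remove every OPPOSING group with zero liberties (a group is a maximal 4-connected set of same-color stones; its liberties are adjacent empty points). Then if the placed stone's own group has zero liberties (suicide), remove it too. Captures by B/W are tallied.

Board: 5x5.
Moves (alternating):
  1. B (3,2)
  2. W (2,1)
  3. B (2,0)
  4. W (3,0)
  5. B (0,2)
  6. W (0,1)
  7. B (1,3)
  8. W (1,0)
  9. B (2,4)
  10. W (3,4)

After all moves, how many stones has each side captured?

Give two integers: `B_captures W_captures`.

Move 1: B@(3,2) -> caps B=0 W=0
Move 2: W@(2,1) -> caps B=0 W=0
Move 3: B@(2,0) -> caps B=0 W=0
Move 4: W@(3,0) -> caps B=0 W=0
Move 5: B@(0,2) -> caps B=0 W=0
Move 6: W@(0,1) -> caps B=0 W=0
Move 7: B@(1,3) -> caps B=0 W=0
Move 8: W@(1,0) -> caps B=0 W=1
Move 9: B@(2,4) -> caps B=0 W=1
Move 10: W@(3,4) -> caps B=0 W=1

Answer: 0 1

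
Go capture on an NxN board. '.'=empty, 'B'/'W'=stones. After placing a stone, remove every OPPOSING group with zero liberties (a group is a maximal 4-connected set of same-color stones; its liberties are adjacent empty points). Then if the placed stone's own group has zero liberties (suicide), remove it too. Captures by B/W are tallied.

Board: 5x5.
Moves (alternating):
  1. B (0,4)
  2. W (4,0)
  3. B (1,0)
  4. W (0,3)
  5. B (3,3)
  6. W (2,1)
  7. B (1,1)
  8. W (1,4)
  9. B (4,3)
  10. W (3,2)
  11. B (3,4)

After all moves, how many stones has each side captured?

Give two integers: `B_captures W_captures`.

Move 1: B@(0,4) -> caps B=0 W=0
Move 2: W@(4,0) -> caps B=0 W=0
Move 3: B@(1,0) -> caps B=0 W=0
Move 4: W@(0,3) -> caps B=0 W=0
Move 5: B@(3,3) -> caps B=0 W=0
Move 6: W@(2,1) -> caps B=0 W=0
Move 7: B@(1,1) -> caps B=0 W=0
Move 8: W@(1,4) -> caps B=0 W=1
Move 9: B@(4,3) -> caps B=0 W=1
Move 10: W@(3,2) -> caps B=0 W=1
Move 11: B@(3,4) -> caps B=0 W=1

Answer: 0 1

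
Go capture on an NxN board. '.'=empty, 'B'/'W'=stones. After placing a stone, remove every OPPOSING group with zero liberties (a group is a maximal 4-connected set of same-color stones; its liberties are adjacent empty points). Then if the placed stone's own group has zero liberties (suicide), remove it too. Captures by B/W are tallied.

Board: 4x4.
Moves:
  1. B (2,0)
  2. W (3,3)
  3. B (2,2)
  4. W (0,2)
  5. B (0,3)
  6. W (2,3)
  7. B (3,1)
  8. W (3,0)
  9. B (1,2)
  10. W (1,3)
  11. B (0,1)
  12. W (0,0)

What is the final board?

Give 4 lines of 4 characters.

Answer: WBW.
..BW
B.BW
.B.W

Derivation:
Move 1: B@(2,0) -> caps B=0 W=0
Move 2: W@(3,3) -> caps B=0 W=0
Move 3: B@(2,2) -> caps B=0 W=0
Move 4: W@(0,2) -> caps B=0 W=0
Move 5: B@(0,3) -> caps B=0 W=0
Move 6: W@(2,3) -> caps B=0 W=0
Move 7: B@(3,1) -> caps B=0 W=0
Move 8: W@(3,0) -> caps B=0 W=0
Move 9: B@(1,2) -> caps B=0 W=0
Move 10: W@(1,3) -> caps B=0 W=1
Move 11: B@(0,1) -> caps B=0 W=1
Move 12: W@(0,0) -> caps B=0 W=1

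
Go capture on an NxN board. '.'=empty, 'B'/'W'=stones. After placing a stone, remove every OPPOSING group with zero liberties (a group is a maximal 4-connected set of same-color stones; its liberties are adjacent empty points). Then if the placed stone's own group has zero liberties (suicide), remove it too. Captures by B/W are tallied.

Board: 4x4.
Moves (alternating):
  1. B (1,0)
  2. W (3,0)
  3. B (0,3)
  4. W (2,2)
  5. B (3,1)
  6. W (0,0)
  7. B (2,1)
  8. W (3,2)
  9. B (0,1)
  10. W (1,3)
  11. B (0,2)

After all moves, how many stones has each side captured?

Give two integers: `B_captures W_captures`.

Answer: 1 0

Derivation:
Move 1: B@(1,0) -> caps B=0 W=0
Move 2: W@(3,0) -> caps B=0 W=0
Move 3: B@(0,3) -> caps B=0 W=0
Move 4: W@(2,2) -> caps B=0 W=0
Move 5: B@(3,1) -> caps B=0 W=0
Move 6: W@(0,0) -> caps B=0 W=0
Move 7: B@(2,1) -> caps B=0 W=0
Move 8: W@(3,2) -> caps B=0 W=0
Move 9: B@(0,1) -> caps B=1 W=0
Move 10: W@(1,3) -> caps B=1 W=0
Move 11: B@(0,2) -> caps B=1 W=0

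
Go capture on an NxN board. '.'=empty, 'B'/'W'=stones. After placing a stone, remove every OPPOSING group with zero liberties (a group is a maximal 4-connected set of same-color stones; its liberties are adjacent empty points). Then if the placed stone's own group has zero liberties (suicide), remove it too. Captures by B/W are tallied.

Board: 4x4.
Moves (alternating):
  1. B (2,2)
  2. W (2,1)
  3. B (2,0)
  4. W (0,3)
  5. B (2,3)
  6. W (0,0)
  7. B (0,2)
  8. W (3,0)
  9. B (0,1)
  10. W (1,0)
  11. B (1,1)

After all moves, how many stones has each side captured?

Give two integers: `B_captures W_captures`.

Move 1: B@(2,2) -> caps B=0 W=0
Move 2: W@(2,1) -> caps B=0 W=0
Move 3: B@(2,0) -> caps B=0 W=0
Move 4: W@(0,3) -> caps B=0 W=0
Move 5: B@(2,3) -> caps B=0 W=0
Move 6: W@(0,0) -> caps B=0 W=0
Move 7: B@(0,2) -> caps B=0 W=0
Move 8: W@(3,0) -> caps B=0 W=0
Move 9: B@(0,1) -> caps B=0 W=0
Move 10: W@(1,0) -> caps B=0 W=1
Move 11: B@(1,1) -> caps B=0 W=1

Answer: 0 1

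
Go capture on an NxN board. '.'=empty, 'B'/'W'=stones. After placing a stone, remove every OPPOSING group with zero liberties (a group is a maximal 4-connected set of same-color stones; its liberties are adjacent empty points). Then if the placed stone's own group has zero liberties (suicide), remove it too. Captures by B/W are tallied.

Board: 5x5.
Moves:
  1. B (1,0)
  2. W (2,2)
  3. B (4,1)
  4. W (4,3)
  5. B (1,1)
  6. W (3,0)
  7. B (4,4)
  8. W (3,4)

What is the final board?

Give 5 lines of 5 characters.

Move 1: B@(1,0) -> caps B=0 W=0
Move 2: W@(2,2) -> caps B=0 W=0
Move 3: B@(4,1) -> caps B=0 W=0
Move 4: W@(4,3) -> caps B=0 W=0
Move 5: B@(1,1) -> caps B=0 W=0
Move 6: W@(3,0) -> caps B=0 W=0
Move 7: B@(4,4) -> caps B=0 W=0
Move 8: W@(3,4) -> caps B=0 W=1

Answer: .....
BB...
..W..
W...W
.B.W.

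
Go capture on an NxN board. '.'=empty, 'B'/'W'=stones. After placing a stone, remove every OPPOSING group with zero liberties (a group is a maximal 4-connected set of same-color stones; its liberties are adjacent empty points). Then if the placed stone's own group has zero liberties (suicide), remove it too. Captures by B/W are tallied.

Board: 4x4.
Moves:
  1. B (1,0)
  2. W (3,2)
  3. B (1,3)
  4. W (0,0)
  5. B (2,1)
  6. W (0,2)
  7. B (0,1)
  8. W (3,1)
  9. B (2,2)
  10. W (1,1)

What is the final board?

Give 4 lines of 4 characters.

Move 1: B@(1,0) -> caps B=0 W=0
Move 2: W@(3,2) -> caps B=0 W=0
Move 3: B@(1,3) -> caps B=0 W=0
Move 4: W@(0,0) -> caps B=0 W=0
Move 5: B@(2,1) -> caps B=0 W=0
Move 6: W@(0,2) -> caps B=0 W=0
Move 7: B@(0,1) -> caps B=1 W=0
Move 8: W@(3,1) -> caps B=1 W=0
Move 9: B@(2,2) -> caps B=1 W=0
Move 10: W@(1,1) -> caps B=1 W=0

Answer: .BW.
BW.B
.BB.
.WW.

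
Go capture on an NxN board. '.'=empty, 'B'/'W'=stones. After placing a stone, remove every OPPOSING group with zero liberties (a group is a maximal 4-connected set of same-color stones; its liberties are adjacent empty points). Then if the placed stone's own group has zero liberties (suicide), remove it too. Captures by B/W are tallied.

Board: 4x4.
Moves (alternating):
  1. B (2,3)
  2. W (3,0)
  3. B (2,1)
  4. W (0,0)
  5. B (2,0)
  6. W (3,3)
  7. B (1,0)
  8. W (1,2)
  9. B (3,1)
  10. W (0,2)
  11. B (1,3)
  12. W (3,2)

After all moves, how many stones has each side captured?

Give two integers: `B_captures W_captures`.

Move 1: B@(2,3) -> caps B=0 W=0
Move 2: W@(3,0) -> caps B=0 W=0
Move 3: B@(2,1) -> caps B=0 W=0
Move 4: W@(0,0) -> caps B=0 W=0
Move 5: B@(2,0) -> caps B=0 W=0
Move 6: W@(3,3) -> caps B=0 W=0
Move 7: B@(1,0) -> caps B=0 W=0
Move 8: W@(1,2) -> caps B=0 W=0
Move 9: B@(3,1) -> caps B=1 W=0
Move 10: W@(0,2) -> caps B=1 W=0
Move 11: B@(1,3) -> caps B=1 W=0
Move 12: W@(3,2) -> caps B=1 W=0

Answer: 1 0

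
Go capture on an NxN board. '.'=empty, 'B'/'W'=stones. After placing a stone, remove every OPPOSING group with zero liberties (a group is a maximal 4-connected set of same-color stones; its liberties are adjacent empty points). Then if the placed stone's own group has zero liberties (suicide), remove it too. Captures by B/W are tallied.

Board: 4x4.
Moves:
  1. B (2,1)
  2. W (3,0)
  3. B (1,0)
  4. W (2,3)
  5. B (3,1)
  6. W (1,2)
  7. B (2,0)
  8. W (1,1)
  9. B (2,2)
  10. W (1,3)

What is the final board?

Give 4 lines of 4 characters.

Answer: ....
BWWW
BBBW
.B..

Derivation:
Move 1: B@(2,1) -> caps B=0 W=0
Move 2: W@(3,0) -> caps B=0 W=0
Move 3: B@(1,0) -> caps B=0 W=0
Move 4: W@(2,3) -> caps B=0 W=0
Move 5: B@(3,1) -> caps B=0 W=0
Move 6: W@(1,2) -> caps B=0 W=0
Move 7: B@(2,0) -> caps B=1 W=0
Move 8: W@(1,1) -> caps B=1 W=0
Move 9: B@(2,2) -> caps B=1 W=0
Move 10: W@(1,3) -> caps B=1 W=0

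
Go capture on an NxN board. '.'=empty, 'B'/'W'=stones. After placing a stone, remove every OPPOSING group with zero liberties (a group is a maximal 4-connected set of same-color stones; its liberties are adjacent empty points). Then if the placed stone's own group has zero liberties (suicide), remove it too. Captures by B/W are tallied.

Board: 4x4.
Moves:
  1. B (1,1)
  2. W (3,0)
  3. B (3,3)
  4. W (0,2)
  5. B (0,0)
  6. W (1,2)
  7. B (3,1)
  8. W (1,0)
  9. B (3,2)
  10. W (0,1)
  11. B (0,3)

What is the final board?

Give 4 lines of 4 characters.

Move 1: B@(1,1) -> caps B=0 W=0
Move 2: W@(3,0) -> caps B=0 W=0
Move 3: B@(3,3) -> caps B=0 W=0
Move 4: W@(0,2) -> caps B=0 W=0
Move 5: B@(0,0) -> caps B=0 W=0
Move 6: W@(1,2) -> caps B=0 W=0
Move 7: B@(3,1) -> caps B=0 W=0
Move 8: W@(1,0) -> caps B=0 W=0
Move 9: B@(3,2) -> caps B=0 W=0
Move 10: W@(0,1) -> caps B=0 W=1
Move 11: B@(0,3) -> caps B=0 W=1

Answer: .WWB
WBW.
....
WBBB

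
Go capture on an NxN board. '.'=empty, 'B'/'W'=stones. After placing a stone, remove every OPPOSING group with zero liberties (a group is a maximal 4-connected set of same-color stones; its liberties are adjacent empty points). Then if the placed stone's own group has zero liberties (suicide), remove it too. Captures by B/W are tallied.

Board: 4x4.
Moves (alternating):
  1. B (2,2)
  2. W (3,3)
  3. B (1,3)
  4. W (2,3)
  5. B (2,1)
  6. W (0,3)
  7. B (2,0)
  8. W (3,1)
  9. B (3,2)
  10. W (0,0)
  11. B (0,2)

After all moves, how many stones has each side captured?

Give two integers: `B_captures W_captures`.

Move 1: B@(2,2) -> caps B=0 W=0
Move 2: W@(3,3) -> caps B=0 W=0
Move 3: B@(1,3) -> caps B=0 W=0
Move 4: W@(2,3) -> caps B=0 W=0
Move 5: B@(2,1) -> caps B=0 W=0
Move 6: W@(0,3) -> caps B=0 W=0
Move 7: B@(2,0) -> caps B=0 W=0
Move 8: W@(3,1) -> caps B=0 W=0
Move 9: B@(3,2) -> caps B=2 W=0
Move 10: W@(0,0) -> caps B=2 W=0
Move 11: B@(0,2) -> caps B=3 W=0

Answer: 3 0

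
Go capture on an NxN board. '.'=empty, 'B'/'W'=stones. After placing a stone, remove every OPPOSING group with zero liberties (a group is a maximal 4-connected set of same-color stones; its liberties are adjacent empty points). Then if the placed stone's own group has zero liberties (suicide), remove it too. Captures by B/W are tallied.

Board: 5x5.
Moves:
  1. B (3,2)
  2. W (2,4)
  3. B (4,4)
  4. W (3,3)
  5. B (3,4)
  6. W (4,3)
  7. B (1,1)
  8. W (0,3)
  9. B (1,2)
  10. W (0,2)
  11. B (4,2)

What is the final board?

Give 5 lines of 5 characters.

Move 1: B@(3,2) -> caps B=0 W=0
Move 2: W@(2,4) -> caps B=0 W=0
Move 3: B@(4,4) -> caps B=0 W=0
Move 4: W@(3,3) -> caps B=0 W=0
Move 5: B@(3,4) -> caps B=0 W=0
Move 6: W@(4,3) -> caps B=0 W=2
Move 7: B@(1,1) -> caps B=0 W=2
Move 8: W@(0,3) -> caps B=0 W=2
Move 9: B@(1,2) -> caps B=0 W=2
Move 10: W@(0,2) -> caps B=0 W=2
Move 11: B@(4,2) -> caps B=0 W=2

Answer: ..WW.
.BB..
....W
..BW.
..BW.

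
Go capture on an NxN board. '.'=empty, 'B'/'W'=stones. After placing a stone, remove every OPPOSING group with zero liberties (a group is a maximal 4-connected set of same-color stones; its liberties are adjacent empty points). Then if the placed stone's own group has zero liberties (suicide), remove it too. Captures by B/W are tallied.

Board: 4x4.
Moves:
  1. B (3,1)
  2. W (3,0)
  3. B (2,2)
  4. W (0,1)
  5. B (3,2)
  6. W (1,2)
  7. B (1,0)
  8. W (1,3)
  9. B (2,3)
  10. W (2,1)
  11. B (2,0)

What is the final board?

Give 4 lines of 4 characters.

Answer: .W..
B.WW
BWBB
.BB.

Derivation:
Move 1: B@(3,1) -> caps B=0 W=0
Move 2: W@(3,0) -> caps B=0 W=0
Move 3: B@(2,2) -> caps B=0 W=0
Move 4: W@(0,1) -> caps B=0 W=0
Move 5: B@(3,2) -> caps B=0 W=0
Move 6: W@(1,2) -> caps B=0 W=0
Move 7: B@(1,0) -> caps B=0 W=0
Move 8: W@(1,3) -> caps B=0 W=0
Move 9: B@(2,3) -> caps B=0 W=0
Move 10: W@(2,1) -> caps B=0 W=0
Move 11: B@(2,0) -> caps B=1 W=0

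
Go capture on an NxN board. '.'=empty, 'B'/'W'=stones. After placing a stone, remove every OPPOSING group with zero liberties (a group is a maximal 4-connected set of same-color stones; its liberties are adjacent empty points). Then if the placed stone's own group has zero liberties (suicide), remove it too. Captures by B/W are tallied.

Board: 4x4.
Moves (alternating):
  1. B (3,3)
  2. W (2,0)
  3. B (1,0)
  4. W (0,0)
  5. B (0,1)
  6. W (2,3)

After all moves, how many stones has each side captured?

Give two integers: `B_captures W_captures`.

Move 1: B@(3,3) -> caps B=0 W=0
Move 2: W@(2,0) -> caps B=0 W=0
Move 3: B@(1,0) -> caps B=0 W=0
Move 4: W@(0,0) -> caps B=0 W=0
Move 5: B@(0,1) -> caps B=1 W=0
Move 6: W@(2,3) -> caps B=1 W=0

Answer: 1 0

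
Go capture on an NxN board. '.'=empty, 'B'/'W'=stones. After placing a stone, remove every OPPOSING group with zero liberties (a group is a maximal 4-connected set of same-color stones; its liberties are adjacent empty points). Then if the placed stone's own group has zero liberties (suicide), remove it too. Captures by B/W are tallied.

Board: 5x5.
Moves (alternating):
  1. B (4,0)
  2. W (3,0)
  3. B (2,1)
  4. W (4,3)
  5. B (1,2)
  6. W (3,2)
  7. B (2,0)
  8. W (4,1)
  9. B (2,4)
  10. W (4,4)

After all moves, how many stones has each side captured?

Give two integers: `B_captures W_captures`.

Move 1: B@(4,0) -> caps B=0 W=0
Move 2: W@(3,0) -> caps B=0 W=0
Move 3: B@(2,1) -> caps B=0 W=0
Move 4: W@(4,3) -> caps B=0 W=0
Move 5: B@(1,2) -> caps B=0 W=0
Move 6: W@(3,2) -> caps B=0 W=0
Move 7: B@(2,0) -> caps B=0 W=0
Move 8: W@(4,1) -> caps B=0 W=1
Move 9: B@(2,4) -> caps B=0 W=1
Move 10: W@(4,4) -> caps B=0 W=1

Answer: 0 1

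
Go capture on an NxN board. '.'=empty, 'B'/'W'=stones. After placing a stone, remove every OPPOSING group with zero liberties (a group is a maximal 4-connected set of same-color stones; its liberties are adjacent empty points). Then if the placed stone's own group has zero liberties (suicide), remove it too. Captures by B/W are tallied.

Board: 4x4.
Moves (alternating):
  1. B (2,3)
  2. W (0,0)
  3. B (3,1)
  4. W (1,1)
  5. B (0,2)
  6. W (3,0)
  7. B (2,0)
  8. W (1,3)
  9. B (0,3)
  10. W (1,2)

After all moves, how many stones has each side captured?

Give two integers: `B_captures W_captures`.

Answer: 1 0

Derivation:
Move 1: B@(2,3) -> caps B=0 W=0
Move 2: W@(0,0) -> caps B=0 W=0
Move 3: B@(3,1) -> caps B=0 W=0
Move 4: W@(1,1) -> caps B=0 W=0
Move 5: B@(0,2) -> caps B=0 W=0
Move 6: W@(3,0) -> caps B=0 W=0
Move 7: B@(2,0) -> caps B=1 W=0
Move 8: W@(1,3) -> caps B=1 W=0
Move 9: B@(0,3) -> caps B=1 W=0
Move 10: W@(1,2) -> caps B=1 W=0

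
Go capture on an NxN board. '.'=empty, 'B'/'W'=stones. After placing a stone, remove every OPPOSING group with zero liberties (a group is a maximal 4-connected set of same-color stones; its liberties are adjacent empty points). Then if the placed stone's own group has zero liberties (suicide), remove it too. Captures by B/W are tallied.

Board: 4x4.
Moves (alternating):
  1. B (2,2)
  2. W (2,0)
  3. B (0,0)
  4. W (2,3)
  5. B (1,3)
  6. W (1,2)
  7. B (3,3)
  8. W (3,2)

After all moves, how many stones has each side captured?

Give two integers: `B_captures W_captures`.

Move 1: B@(2,2) -> caps B=0 W=0
Move 2: W@(2,0) -> caps B=0 W=0
Move 3: B@(0,0) -> caps B=0 W=0
Move 4: W@(2,3) -> caps B=0 W=0
Move 5: B@(1,3) -> caps B=0 W=0
Move 6: W@(1,2) -> caps B=0 W=0
Move 7: B@(3,3) -> caps B=1 W=0
Move 8: W@(3,2) -> caps B=1 W=0

Answer: 1 0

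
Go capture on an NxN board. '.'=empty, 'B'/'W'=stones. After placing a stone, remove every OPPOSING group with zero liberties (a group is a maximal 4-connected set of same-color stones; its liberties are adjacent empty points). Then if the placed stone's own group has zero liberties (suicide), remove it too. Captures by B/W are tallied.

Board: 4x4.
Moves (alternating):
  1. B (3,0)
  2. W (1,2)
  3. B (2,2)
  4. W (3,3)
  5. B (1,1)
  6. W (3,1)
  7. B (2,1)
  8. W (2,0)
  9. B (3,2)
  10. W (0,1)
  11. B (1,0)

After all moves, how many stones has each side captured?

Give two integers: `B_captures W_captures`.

Move 1: B@(3,0) -> caps B=0 W=0
Move 2: W@(1,2) -> caps B=0 W=0
Move 3: B@(2,2) -> caps B=0 W=0
Move 4: W@(3,3) -> caps B=0 W=0
Move 5: B@(1,1) -> caps B=0 W=0
Move 6: W@(3,1) -> caps B=0 W=0
Move 7: B@(2,1) -> caps B=0 W=0
Move 8: W@(2,0) -> caps B=0 W=1
Move 9: B@(3,2) -> caps B=0 W=1
Move 10: W@(0,1) -> caps B=0 W=1
Move 11: B@(1,0) -> caps B=0 W=1

Answer: 0 1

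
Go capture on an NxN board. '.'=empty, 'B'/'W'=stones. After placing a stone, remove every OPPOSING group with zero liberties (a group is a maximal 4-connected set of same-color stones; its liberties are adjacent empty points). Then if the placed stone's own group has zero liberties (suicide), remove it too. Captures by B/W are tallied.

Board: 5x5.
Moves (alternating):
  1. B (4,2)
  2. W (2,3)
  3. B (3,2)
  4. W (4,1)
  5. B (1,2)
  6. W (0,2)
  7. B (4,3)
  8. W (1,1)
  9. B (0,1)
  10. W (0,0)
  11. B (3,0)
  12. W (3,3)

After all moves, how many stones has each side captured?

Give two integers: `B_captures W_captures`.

Answer: 0 1

Derivation:
Move 1: B@(4,2) -> caps B=0 W=0
Move 2: W@(2,3) -> caps B=0 W=0
Move 3: B@(3,2) -> caps B=0 W=0
Move 4: W@(4,1) -> caps B=0 W=0
Move 5: B@(1,2) -> caps B=0 W=0
Move 6: W@(0,2) -> caps B=0 W=0
Move 7: B@(4,3) -> caps B=0 W=0
Move 8: W@(1,1) -> caps B=0 W=0
Move 9: B@(0,1) -> caps B=0 W=0
Move 10: W@(0,0) -> caps B=0 W=1
Move 11: B@(3,0) -> caps B=0 W=1
Move 12: W@(3,3) -> caps B=0 W=1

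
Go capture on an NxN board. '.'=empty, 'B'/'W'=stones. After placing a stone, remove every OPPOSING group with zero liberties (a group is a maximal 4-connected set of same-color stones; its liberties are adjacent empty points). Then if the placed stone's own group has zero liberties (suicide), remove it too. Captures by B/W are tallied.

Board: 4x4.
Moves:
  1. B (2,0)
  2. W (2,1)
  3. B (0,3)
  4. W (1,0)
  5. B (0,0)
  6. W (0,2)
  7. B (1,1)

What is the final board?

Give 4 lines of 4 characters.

Answer: B.WB
.B..
BW..
....

Derivation:
Move 1: B@(2,0) -> caps B=0 W=0
Move 2: W@(2,1) -> caps B=0 W=0
Move 3: B@(0,3) -> caps B=0 W=0
Move 4: W@(1,0) -> caps B=0 W=0
Move 5: B@(0,0) -> caps B=0 W=0
Move 6: W@(0,2) -> caps B=0 W=0
Move 7: B@(1,1) -> caps B=1 W=0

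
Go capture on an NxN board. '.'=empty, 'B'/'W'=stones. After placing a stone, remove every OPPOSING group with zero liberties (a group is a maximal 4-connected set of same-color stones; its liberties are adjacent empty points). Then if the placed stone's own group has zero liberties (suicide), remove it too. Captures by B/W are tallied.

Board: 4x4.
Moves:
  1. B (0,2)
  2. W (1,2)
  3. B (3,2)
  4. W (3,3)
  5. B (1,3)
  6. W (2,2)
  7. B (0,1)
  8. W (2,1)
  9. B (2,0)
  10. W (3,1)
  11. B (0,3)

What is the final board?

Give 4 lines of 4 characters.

Move 1: B@(0,2) -> caps B=0 W=0
Move 2: W@(1,2) -> caps B=0 W=0
Move 3: B@(3,2) -> caps B=0 W=0
Move 4: W@(3,3) -> caps B=0 W=0
Move 5: B@(1,3) -> caps B=0 W=0
Move 6: W@(2,2) -> caps B=0 W=0
Move 7: B@(0,1) -> caps B=0 W=0
Move 8: W@(2,1) -> caps B=0 W=0
Move 9: B@(2,0) -> caps B=0 W=0
Move 10: W@(3,1) -> caps B=0 W=1
Move 11: B@(0,3) -> caps B=0 W=1

Answer: .BBB
..WB
BWW.
.W.W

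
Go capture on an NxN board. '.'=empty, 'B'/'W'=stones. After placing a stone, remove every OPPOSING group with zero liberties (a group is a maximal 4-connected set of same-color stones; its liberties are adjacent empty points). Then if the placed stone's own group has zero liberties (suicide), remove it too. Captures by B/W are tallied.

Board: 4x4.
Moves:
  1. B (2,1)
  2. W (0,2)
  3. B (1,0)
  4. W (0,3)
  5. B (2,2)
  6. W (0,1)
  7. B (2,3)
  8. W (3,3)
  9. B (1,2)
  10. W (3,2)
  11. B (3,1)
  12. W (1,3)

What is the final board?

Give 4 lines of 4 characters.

Answer: .WWW
B.BW
.BBB
.B..

Derivation:
Move 1: B@(2,1) -> caps B=0 W=0
Move 2: W@(0,2) -> caps B=0 W=0
Move 3: B@(1,0) -> caps B=0 W=0
Move 4: W@(0,3) -> caps B=0 W=0
Move 5: B@(2,2) -> caps B=0 W=0
Move 6: W@(0,1) -> caps B=0 W=0
Move 7: B@(2,3) -> caps B=0 W=0
Move 8: W@(3,3) -> caps B=0 W=0
Move 9: B@(1,2) -> caps B=0 W=0
Move 10: W@(3,2) -> caps B=0 W=0
Move 11: B@(3,1) -> caps B=2 W=0
Move 12: W@(1,3) -> caps B=2 W=0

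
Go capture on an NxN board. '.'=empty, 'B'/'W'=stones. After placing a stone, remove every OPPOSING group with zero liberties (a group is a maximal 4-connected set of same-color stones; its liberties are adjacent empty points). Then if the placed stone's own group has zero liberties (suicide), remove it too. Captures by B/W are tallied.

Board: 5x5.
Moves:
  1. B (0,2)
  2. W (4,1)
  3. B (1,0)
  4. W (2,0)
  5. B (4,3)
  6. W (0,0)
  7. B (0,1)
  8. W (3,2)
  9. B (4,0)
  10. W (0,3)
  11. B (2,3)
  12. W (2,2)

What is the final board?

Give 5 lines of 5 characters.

Answer: .BBW.
B....
W.WB.
..W..
BW.B.

Derivation:
Move 1: B@(0,2) -> caps B=0 W=0
Move 2: W@(4,1) -> caps B=0 W=0
Move 3: B@(1,0) -> caps B=0 W=0
Move 4: W@(2,0) -> caps B=0 W=0
Move 5: B@(4,3) -> caps B=0 W=0
Move 6: W@(0,0) -> caps B=0 W=0
Move 7: B@(0,1) -> caps B=1 W=0
Move 8: W@(3,2) -> caps B=1 W=0
Move 9: B@(4,0) -> caps B=1 W=0
Move 10: W@(0,3) -> caps B=1 W=0
Move 11: B@(2,3) -> caps B=1 W=0
Move 12: W@(2,2) -> caps B=1 W=0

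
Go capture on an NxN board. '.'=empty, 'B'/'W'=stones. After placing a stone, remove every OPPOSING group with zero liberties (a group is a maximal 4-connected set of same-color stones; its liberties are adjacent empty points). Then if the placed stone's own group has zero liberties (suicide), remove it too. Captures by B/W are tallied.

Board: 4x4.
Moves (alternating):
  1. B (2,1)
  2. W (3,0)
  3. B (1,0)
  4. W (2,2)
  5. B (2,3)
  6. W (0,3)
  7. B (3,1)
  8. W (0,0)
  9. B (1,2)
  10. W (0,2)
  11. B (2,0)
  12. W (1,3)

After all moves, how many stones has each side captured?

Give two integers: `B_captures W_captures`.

Answer: 1 0

Derivation:
Move 1: B@(2,1) -> caps B=0 W=0
Move 2: W@(3,0) -> caps B=0 W=0
Move 3: B@(1,0) -> caps B=0 W=0
Move 4: W@(2,2) -> caps B=0 W=0
Move 5: B@(2,3) -> caps B=0 W=0
Move 6: W@(0,3) -> caps B=0 W=0
Move 7: B@(3,1) -> caps B=0 W=0
Move 8: W@(0,0) -> caps B=0 W=0
Move 9: B@(1,2) -> caps B=0 W=0
Move 10: W@(0,2) -> caps B=0 W=0
Move 11: B@(2,0) -> caps B=1 W=0
Move 12: W@(1,3) -> caps B=1 W=0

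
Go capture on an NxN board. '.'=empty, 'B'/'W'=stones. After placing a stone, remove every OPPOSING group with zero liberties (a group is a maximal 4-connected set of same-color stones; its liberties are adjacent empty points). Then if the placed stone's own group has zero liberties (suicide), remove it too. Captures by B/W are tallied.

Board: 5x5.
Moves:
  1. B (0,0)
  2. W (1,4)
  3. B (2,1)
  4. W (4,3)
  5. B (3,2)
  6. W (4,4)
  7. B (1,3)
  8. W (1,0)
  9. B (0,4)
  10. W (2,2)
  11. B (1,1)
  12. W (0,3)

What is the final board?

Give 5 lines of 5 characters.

Answer: B..W.
WB.BW
.BW..
..B..
...WW

Derivation:
Move 1: B@(0,0) -> caps B=0 W=0
Move 2: W@(1,4) -> caps B=0 W=0
Move 3: B@(2,1) -> caps B=0 W=0
Move 4: W@(4,3) -> caps B=0 W=0
Move 5: B@(3,2) -> caps B=0 W=0
Move 6: W@(4,4) -> caps B=0 W=0
Move 7: B@(1,3) -> caps B=0 W=0
Move 8: W@(1,0) -> caps B=0 W=0
Move 9: B@(0,4) -> caps B=0 W=0
Move 10: W@(2,2) -> caps B=0 W=0
Move 11: B@(1,1) -> caps B=0 W=0
Move 12: W@(0,3) -> caps B=0 W=1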